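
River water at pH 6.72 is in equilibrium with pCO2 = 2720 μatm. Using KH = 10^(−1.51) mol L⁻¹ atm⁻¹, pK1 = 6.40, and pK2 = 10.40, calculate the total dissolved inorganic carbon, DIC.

DIC = 0.260 mmol/L

[CO2*] = KH · pCO2 = 10^(−1.51) × 2720×10^-6 = 8.406×10^-5 mol/L
α₀ = 1/(1 + K1/[H⁺] + K1K2/[H⁺]²) = 1/(1 + 10^+0.32 + 10^-3.36) = 0.3237
DIC = [CO2*]/α₀ = 8.406×10^-5 / 0.3237 = 0.260 mmol/L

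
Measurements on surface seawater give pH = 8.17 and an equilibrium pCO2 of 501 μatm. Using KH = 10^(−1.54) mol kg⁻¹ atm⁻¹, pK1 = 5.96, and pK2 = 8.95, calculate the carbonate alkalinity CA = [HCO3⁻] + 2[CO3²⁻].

[CO2*] = KH · pCO2 = 10^(−1.54) × 501×10^-6 = 1.445×10^-5 mol/kg
α₀ = 1/(1 + K1/[H⁺] + K1K2/[H⁺]²) = 1/(1 + 10^+2.21 + 10^+1.43) = 0.005260
DIC = [CO2*]/α₀ = 1.445×10^-5 / 0.005260 = 2.747 mmol/kg
CA = (α₁ + 2α₂)·DIC = (0.8532 + 2×0.1416) × 2.747 = 3.12 mmol/kg

CA = 3.12 mmol/kg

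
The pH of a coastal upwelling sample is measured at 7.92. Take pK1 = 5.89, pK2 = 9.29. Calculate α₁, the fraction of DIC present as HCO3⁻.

α₁ = 1 / (1 + [H⁺]/K1 + K2/[H⁺]) = 1 / (1 + 10^-2.03 + 10^-1.37)
   = 1 / (1 + 0.0093325 + 0.042658) = 1/1.0520 = 0.9506

α₁ = 0.951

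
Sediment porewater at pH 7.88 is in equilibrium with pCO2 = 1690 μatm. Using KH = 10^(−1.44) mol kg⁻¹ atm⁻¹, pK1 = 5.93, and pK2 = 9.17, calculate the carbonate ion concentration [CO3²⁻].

[CO2*] = KH · pCO2 = 10^(−1.44) × 1690×10^-6 = 6.136×10^-5 mol/kg
α₀ = 1/(1 + K1/[H⁺] + K1K2/[H⁺]²) = 1/(1 + 10^+1.95 + 10^+0.66) = 0.01056
DIC = [CO2*]/α₀ = 6.136×10^-5 / 0.01056 = 5.811 mmol/kg
[CO3²⁻] = α₂·DIC; α₂ = 0.04827, so [CO3²⁻] = 0.04827 × 5.811 = 0.280 mmol/kg

[CO3²⁻] = 0.280 mmol/kg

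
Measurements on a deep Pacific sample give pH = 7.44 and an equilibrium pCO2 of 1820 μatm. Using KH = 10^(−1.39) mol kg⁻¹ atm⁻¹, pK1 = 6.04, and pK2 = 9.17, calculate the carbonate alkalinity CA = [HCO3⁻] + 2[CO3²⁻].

CA = 1.93 mmol/kg

[CO2*] = KH · pCO2 = 10^(−1.39) × 1820×10^-6 = 7.414×10^-5 mol/kg
α₀ = 1/(1 + K1/[H⁺] + K1K2/[H⁺]²) = 1/(1 + 10^+1.40 + 10^-0.33) = 0.03761
DIC = [CO2*]/α₀ = 7.414×10^-5 / 0.03761 = 1.971 mmol/kg
CA = (α₁ + 2α₂)·DIC = (0.9448 + 2×0.01759) × 1.971 = 1.93 mmol/kg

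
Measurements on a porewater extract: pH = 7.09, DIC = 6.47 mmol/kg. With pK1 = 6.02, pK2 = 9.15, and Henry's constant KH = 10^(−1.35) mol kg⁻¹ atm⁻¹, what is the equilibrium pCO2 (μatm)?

α₀ = 1 / (1 + K1/[H⁺] + K1K2/[H⁺]²) = 1 / (1 + 10^+1.07 + 10^-0.99)
   = 1 / (1 + 11.749 + 0.10233) = 1/12.851 = 0.07781
[CO2*] = α₀ × DIC = 0.07781 × 6.47 = 0.5035 mmol/kg
pCO2 = [CO2*]/KH = 5.035×10^-4 / 4.467×10^-2 = 1.13×10^4 μatm

pCO2 = 1.13×10^4 μatm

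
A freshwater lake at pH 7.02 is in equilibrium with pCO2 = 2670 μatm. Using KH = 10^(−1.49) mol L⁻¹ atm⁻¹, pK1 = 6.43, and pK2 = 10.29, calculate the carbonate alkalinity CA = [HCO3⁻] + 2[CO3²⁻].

CA = 0.336 mmol/L

[CO2*] = KH · pCO2 = 10^(−1.49) × 2670×10^-6 = 8.640×10^-5 mol/L
α₀ = 1/(1 + K1/[H⁺] + K1K2/[H⁺]²) = 1/(1 + 10^+0.59 + 10^-2.68) = 0.2044
DIC = [CO2*]/α₀ = 8.640×10^-5 / 0.2044 = 0.4227 mmol/L
CA = (α₁ + 2α₂)·DIC = (0.7952 + 2×0.0004270) × 0.4227 = 0.336 mmol/L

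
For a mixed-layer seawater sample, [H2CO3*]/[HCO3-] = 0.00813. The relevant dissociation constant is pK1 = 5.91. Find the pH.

pH = 8.00

From K1 = [H⁺][HCO3-]/[H2CO3*]:  pH = pK1 − log₁₀([H2CO3*]/[HCO3-])
log₁₀(0.00813) = -2.090
pH = 5.91 − (-2.090) = 8.00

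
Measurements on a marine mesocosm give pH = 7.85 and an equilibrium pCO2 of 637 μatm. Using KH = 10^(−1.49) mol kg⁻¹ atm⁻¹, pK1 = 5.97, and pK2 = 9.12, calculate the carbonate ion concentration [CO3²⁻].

[CO2*] = KH · pCO2 = 10^(−1.49) × 637×10^-6 = 2.061×10^-5 mol/kg
α₀ = 1/(1 + K1/[H⁺] + K1K2/[H⁺]²) = 1/(1 + 10^+1.88 + 10^+0.61) = 0.01236
DIC = [CO2*]/α₀ = 2.061×10^-5 / 0.01236 = 1.668 mmol/kg
[CO3²⁻] = α₂·DIC; α₂ = 0.05034, so [CO3²⁻] = 0.05034 × 1.668 = 0.0840 mmol/kg

[CO3²⁻] = 0.0840 mmol/kg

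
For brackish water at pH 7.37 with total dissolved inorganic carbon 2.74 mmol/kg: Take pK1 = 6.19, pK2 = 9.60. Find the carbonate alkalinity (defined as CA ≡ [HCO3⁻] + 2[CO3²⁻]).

CA = [HCO3⁻] + 2[CO3²⁻] = (α₁ + 2α₂)·DIC
At pH 7.37: [H⁺]/K1 = 10^-1.18 = 0.066069, K2/[H⁺] = 10^-2.23 = 0.0058884
α₁ = 1/(1 + 0.066069 + 0.0058884) = 1/1.0720 = 0.9329; α₂ = α₁·K2/[H⁺] = 0.005493
α₁ + 2α₂ = 0.9439
CA = 0.9439 × 2.74 = 2.59 mmol/kg

CA = 2.59 mmol/kg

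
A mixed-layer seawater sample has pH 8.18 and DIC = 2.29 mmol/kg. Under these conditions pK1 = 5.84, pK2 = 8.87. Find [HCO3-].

[HCO3⁻] = 1.89 mmol/kg

α₁ = 1 / (1 + [H⁺]/K1 + K2/[H⁺]) = 1 / (1 + 10^-2.34 + 10^-0.69)
   = 1 / (1 + 0.0045709 + 0.20417) = 1/1.2087 = 0.8273
[HCO3⁻] = α₁ × DIC = 0.8273 × 2.29 = 1.89 mmol/kg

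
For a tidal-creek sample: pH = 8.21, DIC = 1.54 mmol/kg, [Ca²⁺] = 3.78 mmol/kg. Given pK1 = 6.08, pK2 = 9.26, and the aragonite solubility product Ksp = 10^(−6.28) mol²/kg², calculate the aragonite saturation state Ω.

α₂ = 1 / (1 + [H⁺]/K2 + [H⁺]²/(K1K2)) = 1 / (1 + 10^+1.05 + 10^-1.08)
   = 1 / (1 + 11.220 + 0.083176) = 1/12.303 = 0.08128
[CO3²⁻] = α₂ × DIC = 0.08128 × 1.54 = 0.1252 mmol/kg
Ksp = 10^(−6.28) = 5.248×10^-7
Ω = [Ca²⁺][CO3²⁻]/Ksp = (3.78×10^-3)(1.252×10^-4) / 5.248×10^-7 = 0.902

Ω = 0.902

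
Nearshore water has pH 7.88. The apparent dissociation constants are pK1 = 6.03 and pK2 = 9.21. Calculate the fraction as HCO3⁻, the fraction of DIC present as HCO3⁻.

α₁ = 0.943

α₁ = 1 / (1 + [H⁺]/K1 + K2/[H⁺]) = 1 / (1 + 10^-1.85 + 10^-1.33)
   = 1 / (1 + 0.014125 + 0.046774) = 1/1.0609 = 0.9426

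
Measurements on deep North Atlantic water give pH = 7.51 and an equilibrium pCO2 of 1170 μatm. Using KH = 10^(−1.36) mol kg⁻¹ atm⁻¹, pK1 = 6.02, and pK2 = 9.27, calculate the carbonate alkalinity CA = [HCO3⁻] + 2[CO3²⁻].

CA = 1.63 mmol/kg

[CO2*] = KH · pCO2 = 10^(−1.36) × 1170×10^-6 = 5.107×10^-5 mol/kg
α₀ = 1/(1 + K1/[H⁺] + K1K2/[H⁺]²) = 1/(1 + 10^+1.49 + 10^-0.27) = 0.03083
DIC = [CO2*]/α₀ = 5.107×10^-5 / 0.03083 = 1.657 mmol/kg
CA = (α₁ + 2α₂)·DIC = (0.9526 + 2×0.01655) × 1.657 = 1.63 mmol/kg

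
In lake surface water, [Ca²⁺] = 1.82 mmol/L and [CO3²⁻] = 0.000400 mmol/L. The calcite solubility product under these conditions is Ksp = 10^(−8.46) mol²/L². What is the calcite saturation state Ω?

Ksp = 10^(−8.46) = 3.467×10^-9
Ω = [Ca²⁺][CO3²⁻]/Ksp = (1.82×10^-3)(0.000400×10^-3) / 3.467×10^-9 = 0.210

Ω = 0.210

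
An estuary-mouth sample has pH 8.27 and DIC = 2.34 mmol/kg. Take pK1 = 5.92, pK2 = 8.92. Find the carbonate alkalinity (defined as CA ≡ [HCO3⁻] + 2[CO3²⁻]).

CA = [HCO3⁻] + 2[CO3²⁻] = (α₁ + 2α₂)·DIC
At pH 8.27: [H⁺]/K1 = 10^-2.35 = 0.0044668, K2/[H⁺] = 10^-0.65 = 0.22387
α₁ = 1/(1 + 0.0044668 + 0.22387) = 1/1.2283 = 0.8141; α₂ = α₁·K2/[H⁺] = 0.1823
α₁ + 2α₂ = 1.1786
CA = 1.1786 × 2.34 = 2.76 mmol/kg

CA = 2.76 mmol/kg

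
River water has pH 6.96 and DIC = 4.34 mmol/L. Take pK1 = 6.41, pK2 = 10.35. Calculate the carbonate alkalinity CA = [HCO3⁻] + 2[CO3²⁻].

CA = 3.39 mmol/L

CA = [HCO3⁻] + 2[CO3²⁻] = (α₁ + 2α₂)·DIC
At pH 6.96: [H⁺]/K1 = 10^-0.55 = 0.28184, K2/[H⁺] = 10^-3.39 = 0.00040738
α₁ = 1/(1 + 0.28184 + 0.00040738) = 1/1.2822 = 0.7799; α₂ = α₁·K2/[H⁺] = 0.0003177
α₁ + 2α₂ = 0.7805
CA = 0.7805 × 4.34 = 3.39 mmol/L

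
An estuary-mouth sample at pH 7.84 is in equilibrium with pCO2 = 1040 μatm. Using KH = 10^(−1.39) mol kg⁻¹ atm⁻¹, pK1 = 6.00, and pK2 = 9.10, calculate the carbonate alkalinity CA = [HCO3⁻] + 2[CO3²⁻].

[CO2*] = KH · pCO2 = 10^(−1.39) × 1040×10^-6 = 4.237×10^-5 mol/kg
α₀ = 1/(1 + K1/[H⁺] + K1K2/[H⁺]²) = 1/(1 + 10^+1.84 + 10^+0.58) = 0.01352
DIC = [CO2*]/α₀ = 4.237×10^-5 / 0.01352 = 3.135 mmol/kg
CA = (α₁ + 2α₂)·DIC = (0.9351 + 2×0.05139) × 3.135 = 3.25 mmol/kg

CA = 3.25 mmol/kg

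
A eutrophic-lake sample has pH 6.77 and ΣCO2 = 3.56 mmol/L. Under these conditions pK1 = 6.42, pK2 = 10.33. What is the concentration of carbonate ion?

α₂ = 1 / (1 + [H⁺]/K2 + [H⁺]²/(K1K2)) = 1 / (1 + 10^+3.56 + 10^+3.21)
   = 1 / (1 + 3630.8 + 1621.8) = 1/5253.6 = 0.0001903
[CO3²⁻] = α₂ × DIC = 0.0001903 × 3.56 = 0.000678 mmol/L = 0.678 μmol/L

[CO3²⁻] = 0.678 μmol/L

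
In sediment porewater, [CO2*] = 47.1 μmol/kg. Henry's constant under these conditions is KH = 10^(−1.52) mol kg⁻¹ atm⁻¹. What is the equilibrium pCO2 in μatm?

KH = 10^(−1.52) = 3.020×10^-2 mol kg⁻¹ atm⁻¹
pCO2 = [CO2*]/KH = 47.1×10^-6 / 3.020×10^-2 = 1.56×10^-3 atm = 1560 μatm

pCO2 = 1560 μatm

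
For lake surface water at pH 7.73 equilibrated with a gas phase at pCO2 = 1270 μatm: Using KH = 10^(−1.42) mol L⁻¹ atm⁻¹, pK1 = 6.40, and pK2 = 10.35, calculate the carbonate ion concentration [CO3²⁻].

[CO3²⁻] = 2.48 μmol/L

[CO2*] = KH · pCO2 = 10^(−1.42) × 1270×10^-6 = 4.828×10^-5 mol/L
α₀ = 1/(1 + K1/[H⁺] + K1K2/[H⁺]²) = 1/(1 + 10^+1.33 + 10^-1.29) = 0.04458
DIC = [CO2*]/α₀ = 4.828×10^-5 / 0.04458 = 1.083 mmol/L
[CO3²⁻] = α₂·DIC; α₂ = 0.002286, so [CO3²⁻] = 0.002286 × 1.083 = 0.00248 mmol/L = 2.48 μmol/L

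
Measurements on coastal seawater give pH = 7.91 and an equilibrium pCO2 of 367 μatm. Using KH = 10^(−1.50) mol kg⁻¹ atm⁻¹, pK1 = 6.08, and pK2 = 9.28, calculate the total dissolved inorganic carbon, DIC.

[CO2*] = KH · pCO2 = 10^(−1.50) × 367×10^-6 = 1.161×10^-5 mol/kg
α₀ = 1/(1 + K1/[H⁺] + K1K2/[H⁺]²) = 1/(1 + 10^+1.83 + 10^+0.46) = 0.01399
DIC = [CO2*]/α₀ = 1.161×10^-5 / 0.01399 = 0.830 mmol/kg

DIC = 0.830 mmol/kg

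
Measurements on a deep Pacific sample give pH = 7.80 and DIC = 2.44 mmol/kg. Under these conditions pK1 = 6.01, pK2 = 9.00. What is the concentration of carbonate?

[CO3²⁻] = 0.143 mmol/kg

α₂ = 1 / (1 + [H⁺]/K2 + [H⁺]²/(K1K2)) = 1 / (1 + 10^+1.20 + 10^-0.59)
   = 1 / (1 + 15.849 + 0.25704) = 1/17.106 = 0.05846
[CO3²⁻] = α₂ × DIC = 0.05846 × 2.44 = 0.143 mmol/kg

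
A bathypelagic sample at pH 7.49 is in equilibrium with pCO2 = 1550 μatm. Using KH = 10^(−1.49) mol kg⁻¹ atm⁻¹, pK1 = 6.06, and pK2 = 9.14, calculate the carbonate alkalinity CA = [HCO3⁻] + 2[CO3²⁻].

[CO2*] = KH · pCO2 = 10^(−1.49) × 1550×10^-6 = 5.016×10^-5 mol/kg
α₀ = 1/(1 + K1/[H⁺] + K1K2/[H⁺]²) = 1/(1 + 10^+1.43 + 10^-0.22) = 0.03507
DIC = [CO2*]/α₀ = 5.016×10^-5 / 0.03507 = 1.430 mmol/kg
CA = (α₁ + 2α₂)·DIC = (0.9438 + 2×0.02113) × 1.430 = 1.41 mmol/kg

CA = 1.41 mmol/kg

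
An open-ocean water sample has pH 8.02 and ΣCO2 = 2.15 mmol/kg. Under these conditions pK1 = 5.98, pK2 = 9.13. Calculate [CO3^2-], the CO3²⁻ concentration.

[CO3²⁻] = 0.154 mmol/kg

α₂ = 1 / (1 + [H⁺]/K2 + [H⁺]²/(K1K2)) = 1 / (1 + 10^+1.11 + 10^-0.93)
   = 1 / (1 + 12.882 + 0.11749) = 1/14.000 = 0.07143
[CO3²⁻] = α₂ × DIC = 0.07143 × 2.15 = 0.154 mmol/kg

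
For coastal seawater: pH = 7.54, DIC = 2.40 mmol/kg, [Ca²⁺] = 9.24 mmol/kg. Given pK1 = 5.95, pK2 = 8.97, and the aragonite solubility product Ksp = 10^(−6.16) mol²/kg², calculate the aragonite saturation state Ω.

α₂ = 1 / (1 + [H⁺]/K2 + [H⁺]²/(K1K2)) = 1 / (1 + 10^+1.43 + 10^-0.16)
   = 1 / (1 + 26.915 + 0.69183) = 1/28.607 = 0.03496
[CO3²⁻] = α₂ × DIC = 0.03496 × 2.40 = 0.08390 mmol/kg
Ksp = 10^(−6.16) = 6.918×10^-7
Ω = [Ca²⁺][CO3²⁻]/Ksp = (9.24×10^-3)(8.390×10^-5) / 6.918×10^-7 = 1.12

Ω = 1.12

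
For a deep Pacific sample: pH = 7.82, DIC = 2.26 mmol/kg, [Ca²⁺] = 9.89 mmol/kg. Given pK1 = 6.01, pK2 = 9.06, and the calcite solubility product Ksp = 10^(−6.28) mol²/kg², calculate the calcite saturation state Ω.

α₂ = 1 / (1 + [H⁺]/K2 + [H⁺]²/(K1K2)) = 1 / (1 + 10^+1.24 + 10^-0.57)
   = 1 / (1 + 17.378 + 0.26915) = 1/18.647 = 0.05363
[CO3²⁻] = α₂ × DIC = 0.05363 × 2.26 = 0.1212 mmol/kg
Ksp = 10^(−6.28) = 5.248×10^-7
Ω = [Ca²⁺][CO3²⁻]/Ksp = (9.89×10^-3)(1.212×10^-4) / 5.248×10^-7 = 2.28

Ω = 2.28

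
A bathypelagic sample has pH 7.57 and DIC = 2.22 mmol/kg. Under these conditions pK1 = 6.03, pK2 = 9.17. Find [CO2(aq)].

α₀ = 1 / (1 + K1/[H⁺] + K1K2/[H⁺]²) = 1 / (1 + 10^+1.54 + 10^-0.06)
   = 1 / (1 + 34.674 + 0.87096) = 1/36.545 = 0.02736
[CO2*] = α₀ × DIC = 0.02736 × 2.22 = 0.0607 mmol/kg

[CO2*] = 0.0607 mmol/kg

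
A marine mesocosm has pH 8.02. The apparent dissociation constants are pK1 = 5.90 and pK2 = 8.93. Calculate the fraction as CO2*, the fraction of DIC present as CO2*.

α₀ = 1 / (1 + K1/[H⁺] + K1K2/[H⁺]²) = 1 / (1 + 10^+2.12 + 10^+1.21)
   = 1 / (1 + 131.83 + 16.218) = 1/149.04 = 0.006709

α₀ = 0.00671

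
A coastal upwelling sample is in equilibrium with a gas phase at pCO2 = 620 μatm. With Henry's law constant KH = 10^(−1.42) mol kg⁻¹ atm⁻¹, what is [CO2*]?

KH = 10^(−1.42) = 3.802×10^-2 mol kg⁻¹ atm⁻¹
[CO2*] = KH · pCO2 = 3.802×10^-2 × 620×10^-6 atm = 2.36×10^-5 mol/kg

[CO2*] = 23.6 μmol/kg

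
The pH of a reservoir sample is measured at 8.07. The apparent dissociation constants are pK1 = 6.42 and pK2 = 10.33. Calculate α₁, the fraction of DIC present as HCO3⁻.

α₁ = 1 / (1 + [H⁺]/K1 + K2/[H⁺]) = 1 / (1 + 10^-1.65 + 10^-2.26)
   = 1 / (1 + 0.022387 + 0.0054954) = 1/1.0279 = 0.9729

α₁ = 0.973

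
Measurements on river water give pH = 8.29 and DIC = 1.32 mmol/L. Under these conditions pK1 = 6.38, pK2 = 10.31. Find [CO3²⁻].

[CO3²⁻] = 12.3 μmol/L

α₂ = 1 / (1 + [H⁺]/K2 + [H⁺]²/(K1K2)) = 1 / (1 + 10^+2.02 + 10^+0.11)
   = 1 / (1 + 104.71 + 1.2882) = 1/107.00 = 0.009346
[CO3²⁻] = α₂ × DIC = 0.009346 × 1.32 = 0.0123 mmol/L = 12.3 μmol/L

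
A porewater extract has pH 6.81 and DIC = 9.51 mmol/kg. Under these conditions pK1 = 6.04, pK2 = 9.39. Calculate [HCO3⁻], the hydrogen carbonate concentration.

α₁ = 1 / (1 + [H⁺]/K1 + K2/[H⁺]) = 1 / (1 + 10^-0.77 + 10^-2.58)
   = 1 / (1 + 0.16982 + 0.0026303) = 1/1.1725 = 0.8529
[HCO3⁻] = α₁ × DIC = 0.8529 × 9.51 = 8.11 mmol/kg

[HCO3⁻] = 8.11 mmol/kg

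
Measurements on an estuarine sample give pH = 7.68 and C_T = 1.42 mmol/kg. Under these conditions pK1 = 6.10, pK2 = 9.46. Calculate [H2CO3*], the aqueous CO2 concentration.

α₀ = 1 / (1 + K1/[H⁺] + K1K2/[H⁺]²) = 1 / (1 + 10^+1.58 + 10^-0.20)
   = 1 / (1 + 38.019 + 0.63096) = 1/39.650 = 0.02522
[CO2*] = α₀ × DIC = 0.02522 × 1.42 = 0.0358 mmol/kg

[CO2*] = 0.0358 mmol/kg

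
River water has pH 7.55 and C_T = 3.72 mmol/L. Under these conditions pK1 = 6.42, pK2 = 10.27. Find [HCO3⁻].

[HCO3⁻] = 3.46 mmol/L

α₁ = 1 / (1 + [H⁺]/K1 + K2/[H⁺]) = 1 / (1 + 10^-1.13 + 10^-2.72)
   = 1 / (1 + 0.074131 + 0.0019055) = 1/1.0760 = 0.9293
[HCO3⁻] = α₁ × DIC = 0.9293 × 3.72 = 3.46 mmol/L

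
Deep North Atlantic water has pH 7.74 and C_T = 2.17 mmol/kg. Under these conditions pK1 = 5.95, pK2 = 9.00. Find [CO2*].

[CO2*] = 0.0329 mmol/kg

α₀ = 1 / (1 + K1/[H⁺] + K1K2/[H⁺]²) = 1 / (1 + 10^+1.79 + 10^+0.53)
   = 1 / (1 + 61.660 + 3.3884) = 1/66.048 = 0.01514
[CO2*] = α₀ × DIC = 0.01514 × 2.17 = 0.0329 mmol/kg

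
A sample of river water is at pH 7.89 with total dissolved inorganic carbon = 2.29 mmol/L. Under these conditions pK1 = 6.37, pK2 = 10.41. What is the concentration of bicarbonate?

α₁ = 1 / (1 + [H⁺]/K1 + K2/[H⁺]) = 1 / (1 + 10^-1.52 + 10^-2.52)
   = 1 / (1 + 0.030200 + 0.0030200) = 1/1.0332 = 0.9678
[HCO3⁻] = α₁ × DIC = 0.9678 × 2.29 = 2.22 mmol/L

[HCO3⁻] = 2.22 mmol/L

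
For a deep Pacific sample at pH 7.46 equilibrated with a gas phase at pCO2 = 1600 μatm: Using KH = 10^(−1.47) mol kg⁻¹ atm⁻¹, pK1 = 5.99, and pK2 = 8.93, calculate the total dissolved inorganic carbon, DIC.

DIC = 1.71 mmol/kg

[CO2*] = KH · pCO2 = 10^(−1.47) × 1600×10^-6 = 5.422×10^-5 mol/kg
α₀ = 1/(1 + K1/[H⁺] + K1K2/[H⁺]²) = 1/(1 + 10^+1.47 + 10^+0.00) = 0.03173
DIC = [CO2*]/α₀ = 5.422×10^-5 / 0.03173 = 1.71 mmol/kg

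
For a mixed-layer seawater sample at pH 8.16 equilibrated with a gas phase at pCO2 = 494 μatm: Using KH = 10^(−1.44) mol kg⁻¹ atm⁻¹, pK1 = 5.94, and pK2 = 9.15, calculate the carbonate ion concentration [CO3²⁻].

[CO3²⁻] = 0.305 mmol/kg

[CO2*] = KH · pCO2 = 10^(−1.44) × 494×10^-6 = 1.794×10^-5 mol/kg
α₀ = 1/(1 + K1/[H⁺] + K1K2/[H⁺]²) = 1/(1 + 10^+2.22 + 10^+1.23) = 0.005437
DIC = [CO2*]/α₀ = 1.794×10^-5 / 0.005437 = 3.299 mmol/kg
[CO3²⁻] = α₂·DIC; α₂ = 0.09233, so [CO3²⁻] = 0.09233 × 3.299 = 0.305 mmol/kg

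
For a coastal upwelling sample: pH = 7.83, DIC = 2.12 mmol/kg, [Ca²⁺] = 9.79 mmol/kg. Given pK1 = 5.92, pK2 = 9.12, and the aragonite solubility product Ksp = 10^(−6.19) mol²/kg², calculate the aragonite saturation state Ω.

α₂ = 1 / (1 + [H⁺]/K2 + [H⁺]²/(K1K2)) = 1 / (1 + 10^+1.29 + 10^-0.62)
   = 1 / (1 + 19.498 + 0.23988) = 1/20.738 = 0.04822
[CO3²⁻] = α₂ × DIC = 0.04822 × 2.12 = 0.1022 mmol/kg
Ksp = 10^(−6.19) = 6.457×10^-7
Ω = [Ca²⁺][CO3²⁻]/Ksp = (9.79×10^-3)(1.022×10^-4) / 6.457×10^-7 = 1.55

Ω = 1.55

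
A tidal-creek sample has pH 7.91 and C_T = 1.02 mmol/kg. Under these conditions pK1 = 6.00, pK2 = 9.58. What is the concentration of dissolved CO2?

α₀ = 1 / (1 + K1/[H⁺] + K1K2/[H⁺]²) = 1 / (1 + 10^+1.91 + 10^+0.24)
   = 1 / (1 + 81.283 + 1.7378) = 1/84.021 = 0.01190
[CO2*] = α₀ × DIC = 0.01190 × 1.02 = 0.0121 mmol/kg = 12.1 μmol/kg

[CO2*] = 12.1 μmol/kg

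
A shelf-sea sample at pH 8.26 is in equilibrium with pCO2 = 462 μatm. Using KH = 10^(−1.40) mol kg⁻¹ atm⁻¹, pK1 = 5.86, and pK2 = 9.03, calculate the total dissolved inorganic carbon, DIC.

[CO2*] = KH · pCO2 = 10^(−1.40) × 462×10^-6 = 1.839×10^-5 mol/kg
α₀ = 1/(1 + K1/[H⁺] + K1K2/[H⁺]²) = 1/(1 + 10^+2.40 + 10^+1.63) = 0.003392
DIC = [CO2*]/α₀ = 1.839×10^-5 / 0.003392 = 5.42 mmol/kg

DIC = 5.42 mmol/kg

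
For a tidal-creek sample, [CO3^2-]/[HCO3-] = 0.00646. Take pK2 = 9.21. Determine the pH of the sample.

From K2 = [H⁺][CO3^2-]/[HCO3-]:  pH = pK2 + log₁₀([CO3^2-]/[HCO3-])
log₁₀(0.00646) = -2.190
pH = 9.21 + (-2.190) = 7.02

pH = 7.02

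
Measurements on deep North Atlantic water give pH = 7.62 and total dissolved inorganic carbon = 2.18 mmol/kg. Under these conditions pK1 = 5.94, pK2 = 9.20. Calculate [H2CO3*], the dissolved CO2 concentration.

[CO2*] = 0.0435 mmol/kg

α₀ = 1 / (1 + K1/[H⁺] + K1K2/[H⁺]²) = 1 / (1 + 10^+1.68 + 10^+0.10)
   = 1 / (1 + 47.863 + 1.2589) = 1/50.122 = 0.01995
[CO2*] = α₀ × DIC = 0.01995 × 2.18 = 0.0435 mmol/kg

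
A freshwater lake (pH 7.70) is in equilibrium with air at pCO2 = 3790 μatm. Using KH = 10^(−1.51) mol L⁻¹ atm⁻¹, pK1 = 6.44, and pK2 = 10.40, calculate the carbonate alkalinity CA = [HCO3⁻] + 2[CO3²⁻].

[CO2*] = KH · pCO2 = 10^(−1.51) × 3790×10^-6 = 1.171×10^-4 mol/L
α₀ = 1/(1 + K1/[H⁺] + K1K2/[H⁺]²) = 1/(1 + 10^+1.26 + 10^-1.44) = 0.05199
DIC = [CO2*]/α₀ = 1.171×10^-4 / 0.05199 = 2.253 mmol/L
CA = (α₁ + 2α₂)·DIC = (0.9461 + 2×0.001888) × 2.253 = 2.14 mmol/L

CA = 2.14 mmol/L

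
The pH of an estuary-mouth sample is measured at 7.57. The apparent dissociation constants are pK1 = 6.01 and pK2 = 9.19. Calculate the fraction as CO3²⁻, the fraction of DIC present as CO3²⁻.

α₂ = 0.0228

α₂ = 1 / (1 + [H⁺]/K2 + [H⁺]²/(K1K2)) = 1 / (1 + 10^+1.62 + 10^+0.06)
   = 1 / (1 + 41.687 + 1.1482) = 1/43.835 = 0.02281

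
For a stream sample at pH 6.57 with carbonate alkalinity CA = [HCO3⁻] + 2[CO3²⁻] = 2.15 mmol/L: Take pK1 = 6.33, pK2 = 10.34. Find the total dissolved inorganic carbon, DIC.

DIC = 3.39 mmol/L

CA = [HCO3⁻] + 2[CO3²⁻] = (α₁ + 2α₂)·DIC
At pH 6.57: [H⁺]/K1 = 10^-0.24 = 0.57544, K2/[H⁺] = 10^-3.77 = 0.00016982
α₁ = 1/(1 + 0.57544 + 0.00016982) = 1/1.5756 = 0.6347; α₂ = α₁·K2/[H⁺] = 0.0001078
α₁ + 2α₂ = 0.6349
DIC = CA / (α₁ + 2α₂) = 2.15 / 0.6349 = 3.39 mmol/L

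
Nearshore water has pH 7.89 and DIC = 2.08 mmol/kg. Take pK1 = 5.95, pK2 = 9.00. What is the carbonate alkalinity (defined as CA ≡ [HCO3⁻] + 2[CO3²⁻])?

CA = 2.21 mmol/kg

CA = [HCO3⁻] + 2[CO3²⁻] = (α₁ + 2α₂)·DIC
At pH 7.89: [H⁺]/K1 = 10^-1.94 = 0.011482, K2/[H⁺] = 10^-1.11 = 0.077625
α₁ = 1/(1 + 0.011482 + 0.077625) = 1/1.0891 = 0.9182; α₂ = α₁·K2/[H⁺] = 0.07127
α₁ + 2α₂ = 1.0607
CA = 1.0607 × 2.08 = 2.21 mmol/kg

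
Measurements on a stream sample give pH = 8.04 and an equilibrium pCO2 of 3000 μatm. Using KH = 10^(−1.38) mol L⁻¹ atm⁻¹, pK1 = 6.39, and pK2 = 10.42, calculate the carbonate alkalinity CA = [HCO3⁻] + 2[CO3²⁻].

[CO2*] = KH · pCO2 = 10^(−1.38) × 3000×10^-6 = 1.251×10^-4 mol/L
α₀ = 1/(1 + K1/[H⁺] + K1K2/[H⁺]²) = 1/(1 + 10^+1.65 + 10^-0.73) = 0.02181
DIC = [CO2*]/α₀ = 1.251×10^-4 / 0.02181 = 5.735 mmol/L
CA = (α₁ + 2α₂)·DIC = (0.9741 + 2×0.004061) × 5.735 = 5.63 mmol/L

CA = 5.63 mmol/L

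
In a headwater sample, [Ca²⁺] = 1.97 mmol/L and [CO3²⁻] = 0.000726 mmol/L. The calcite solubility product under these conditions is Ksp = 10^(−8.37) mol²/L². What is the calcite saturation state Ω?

Ksp = 10^(−8.37) = 4.266×10^-9
Ω = [Ca²⁺][CO3²⁻]/Ksp = (1.97×10^-3)(0.000726×10^-3) / 4.266×10^-9 = 0.335

Ω = 0.335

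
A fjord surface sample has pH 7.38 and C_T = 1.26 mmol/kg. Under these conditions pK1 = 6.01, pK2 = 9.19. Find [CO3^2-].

α₂ = 1 / (1 + [H⁺]/K2 + [H⁺]²/(K1K2)) = 1 / (1 + 10^+1.81 + 10^+0.44)
   = 1 / (1 + 64.565 + 2.7542) = 1/68.320 = 0.01464
[CO3²⁻] = α₂ × DIC = 0.01464 × 1.26 = 0.0184 mmol/kg = 18.4 μmol/kg

[CO3²⁻] = 18.4 μmol/kg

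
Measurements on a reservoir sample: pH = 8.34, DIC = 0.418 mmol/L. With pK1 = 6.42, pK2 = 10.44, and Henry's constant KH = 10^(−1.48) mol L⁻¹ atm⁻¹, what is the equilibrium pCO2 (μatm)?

α₀ = 1 / (1 + K1/[H⁺] + K1K2/[H⁺]²) = 1 / (1 + 10^+1.92 + 10^-0.18)
   = 1 / (1 + 83.176 + 0.66069) = 1/84.837 = 0.01179
[CO2*] = α₀ × DIC = 0.01179 × 0.418 = 0.004927 mmol/L = 4.927 μmol/L
pCO2 = [CO2*]/KH = 4.927×10^-6 / 3.311×10^-2 = 149 μatm

pCO2 = 149 μatm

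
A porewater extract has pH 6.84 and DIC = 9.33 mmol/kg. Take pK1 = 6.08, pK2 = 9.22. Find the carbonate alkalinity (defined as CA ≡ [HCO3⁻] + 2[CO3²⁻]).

CA = [HCO3⁻] + 2[CO3²⁻] = (α₁ + 2α₂)·DIC
At pH 6.84: [H⁺]/K1 = 10^-0.76 = 0.17378, K2/[H⁺] = 10^-2.38 = 0.0041687
α₁ = 1/(1 + 0.17378 + 0.0041687) = 1/1.1779 = 0.8489; α₂ = α₁·K2/[H⁺] = 0.003539
α₁ + 2α₂ = 0.8560
CA = 0.8560 × 9.33 = 7.99 mmol/kg

CA = 7.99 mmol/kg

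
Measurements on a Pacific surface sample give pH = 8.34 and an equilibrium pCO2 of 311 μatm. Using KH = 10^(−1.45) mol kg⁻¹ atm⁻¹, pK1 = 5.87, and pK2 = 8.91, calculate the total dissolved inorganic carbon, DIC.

DIC = 4.14 mmol/kg

[CO2*] = KH · pCO2 = 10^(−1.45) × 311×10^-6 = 1.103×10^-5 mol/kg
α₀ = 1/(1 + K1/[H⁺] + K1K2/[H⁺]²) = 1/(1 + 10^+2.47 + 10^+1.90) = 0.002663
DIC = [CO2*]/α₀ = 1.103×10^-5 / 0.002663 = 4.14 mmol/kg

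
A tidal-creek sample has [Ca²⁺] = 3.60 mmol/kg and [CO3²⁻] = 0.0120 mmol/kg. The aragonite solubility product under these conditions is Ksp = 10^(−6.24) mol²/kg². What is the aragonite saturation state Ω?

Ksp = 10^(−6.24) = 5.754×10^-7
Ω = [Ca²⁺][CO3²⁻]/Ksp = (3.60×10^-3)(0.0120×10^-3) / 5.754×10^-7 = 0.0751

Ω = 0.0751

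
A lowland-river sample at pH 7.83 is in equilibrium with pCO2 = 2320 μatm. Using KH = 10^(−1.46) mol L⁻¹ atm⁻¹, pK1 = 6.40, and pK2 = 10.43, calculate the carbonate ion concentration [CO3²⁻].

[CO3²⁻] = 5.44 μmol/L

[CO2*] = KH · pCO2 = 10^(−1.46) × 2320×10^-6 = 8.044×10^-5 mol/L
α₀ = 1/(1 + K1/[H⁺] + K1K2/[H⁺]²) = 1/(1 + 10^+1.43 + 10^-1.17) = 0.03574
DIC = [CO2*]/α₀ = 8.044×10^-5 / 0.03574 = 2.251 mmol/L
[CO3²⁻] = α₂·DIC; α₂ = 0.002416, so [CO3²⁻] = 0.002416 × 2.251 = 0.00544 mmol/L = 5.44 μmol/L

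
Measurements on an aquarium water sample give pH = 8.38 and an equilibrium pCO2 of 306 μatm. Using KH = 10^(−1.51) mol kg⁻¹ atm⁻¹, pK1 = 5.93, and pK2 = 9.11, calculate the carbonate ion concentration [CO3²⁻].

[CO3²⁻] = 0.496 mmol/kg

[CO2*] = KH · pCO2 = 10^(−1.51) × 306×10^-6 = 9.456×10^-6 mol/kg
α₀ = 1/(1 + K1/[H⁺] + K1K2/[H⁺]²) = 1/(1 + 10^+2.45 + 10^+1.72) = 0.002982
DIC = [CO2*]/α₀ = 9.456×10^-6 / 0.002982 = 3.171 mmol/kg
[CO3²⁻] = α₂·DIC; α₂ = 0.1565, so [CO3²⁻] = 0.1565 × 3.171 = 0.496 mmol/kg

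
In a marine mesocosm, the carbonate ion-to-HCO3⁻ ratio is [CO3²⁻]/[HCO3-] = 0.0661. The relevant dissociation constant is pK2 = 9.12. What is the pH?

pH = 7.94

From K2 = [H⁺][CO3²⁻]/[HCO3-]:  pH = pK2 + log₁₀([CO3²⁻]/[HCO3-])
log₁₀(0.0661) = -1.180
pH = 9.12 + (-1.180) = 7.94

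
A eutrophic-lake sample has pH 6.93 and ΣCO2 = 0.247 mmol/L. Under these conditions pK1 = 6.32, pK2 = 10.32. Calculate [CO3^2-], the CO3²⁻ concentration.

α₂ = 1 / (1 + [H⁺]/K2 + [H⁺]²/(K1K2)) = 1 / (1 + 10^+3.39 + 10^+2.78)
   = 1 / (1 + 2454.7 + 602.56) = 1/3058.3 = 0.0003270
[CO3²⁻] = α₂ × DIC = 0.0003270 × 0.247 = 8.08×10^-5 mmol/L = 0.0808 μmol/L

[CO3²⁻] = 0.0808 μmol/L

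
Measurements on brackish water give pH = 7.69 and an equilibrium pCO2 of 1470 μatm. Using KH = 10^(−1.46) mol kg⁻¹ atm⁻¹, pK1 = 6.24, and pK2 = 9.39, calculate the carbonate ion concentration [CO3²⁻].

[CO2*] = KH · pCO2 = 10^(−1.46) × 1470×10^-6 = 5.097×10^-5 mol/kg
α₀ = 1/(1 + K1/[H⁺] + K1K2/[H⁺]²) = 1/(1 + 10^+1.45 + 10^-0.25) = 0.03362
DIC = [CO2*]/α₀ = 5.097×10^-5 / 0.03362 = 1.516 mmol/kg
[CO3²⁻] = α₂·DIC; α₂ = 0.01890, so [CO3²⁻] = 0.01890 × 1.516 = 0.0287 mmol/kg

[CO3²⁻] = 0.0287 mmol/kg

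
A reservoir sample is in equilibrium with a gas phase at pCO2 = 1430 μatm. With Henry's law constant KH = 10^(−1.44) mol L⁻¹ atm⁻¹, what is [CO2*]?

KH = 10^(−1.44) = 3.631×10^-2 mol L⁻¹ atm⁻¹
[CO2*] = KH · pCO2 = 3.631×10^-2 × 1430×10^-6 atm = 5.19×10^-5 mol/L

[CO2*] = 51.9 μmol/L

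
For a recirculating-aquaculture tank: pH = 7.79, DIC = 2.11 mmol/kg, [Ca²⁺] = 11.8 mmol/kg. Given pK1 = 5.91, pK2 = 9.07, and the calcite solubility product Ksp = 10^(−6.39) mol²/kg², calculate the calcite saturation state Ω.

α₂ = 1 / (1 + [H⁺]/K2 + [H⁺]²/(K1K2)) = 1 / (1 + 10^+1.28 + 10^-0.60)
   = 1 / (1 + 19.055 + 0.25119) = 1/20.306 = 0.04925
[CO3²⁻] = α₂ × DIC = 0.04925 × 2.11 = 0.1039 mmol/kg
Ksp = 10^(−6.39) = 4.074×10^-7
Ω = [Ca²⁺][CO3²⁻]/Ksp = (11.8×10^-3)(1.039×10^-4) / 4.074×10^-7 = 3.01

Ω = 3.01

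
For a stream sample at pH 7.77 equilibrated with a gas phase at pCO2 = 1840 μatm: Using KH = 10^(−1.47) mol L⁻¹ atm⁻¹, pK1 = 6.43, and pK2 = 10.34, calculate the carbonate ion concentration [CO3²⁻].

[CO2*] = KH · pCO2 = 10^(−1.47) × 1840×10^-6 = 6.235×10^-5 mol/L
α₀ = 1/(1 + K1/[H⁺] + K1K2/[H⁺]²) = 1/(1 + 10^+1.34 + 10^-1.23) = 0.04360
DIC = [CO2*]/α₀ = 6.235×10^-5 / 0.04360 = 1.430 mmol/L
[CO3²⁻] = α₂·DIC; α₂ = 0.002567, so [CO3²⁻] = 0.002567 × 1.430 = 0.00367 mmol/L = 3.67 μmol/L

[CO3²⁻] = 3.67 μmol/L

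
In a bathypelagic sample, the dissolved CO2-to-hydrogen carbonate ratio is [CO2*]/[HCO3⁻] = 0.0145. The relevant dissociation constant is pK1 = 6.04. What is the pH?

pH = 7.88

From K1 = [H⁺][HCO3⁻]/[CO2*]:  pH = pK1 − log₁₀([CO2*]/[HCO3⁻])
log₁₀(0.0145) = -1.839
pH = 6.04 − (-1.839) = 7.88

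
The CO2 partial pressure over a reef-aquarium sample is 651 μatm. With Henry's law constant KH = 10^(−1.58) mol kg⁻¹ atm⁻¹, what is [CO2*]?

[CO2*] = 17.1 μmol/kg

KH = 10^(−1.58) = 2.630×10^-2 mol kg⁻¹ atm⁻¹
[CO2*] = KH · pCO2 = 2.630×10^-2 × 651×10^-6 atm = 1.71×10^-5 mol/kg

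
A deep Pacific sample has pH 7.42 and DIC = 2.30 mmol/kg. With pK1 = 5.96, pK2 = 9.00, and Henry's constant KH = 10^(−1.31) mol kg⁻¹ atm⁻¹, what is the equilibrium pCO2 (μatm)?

α₀ = 1 / (1 + K1/[H⁺] + K1K2/[H⁺]²) = 1 / (1 + 10^+1.46 + 10^-0.12)
   = 1 / (1 + 28.840 + 0.75858) = 1/30.599 = 0.03268
[CO2*] = α₀ × DIC = 0.03268 × 2.30 = 0.07517 mmol/kg
pCO2 = [CO2*]/KH = 7.517×10^-5 / 4.898×10^-2 = 1530 μatm

pCO2 = 1530 μatm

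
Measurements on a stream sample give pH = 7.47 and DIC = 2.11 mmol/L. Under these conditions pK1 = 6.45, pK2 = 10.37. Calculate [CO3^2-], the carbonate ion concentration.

α₂ = 1 / (1 + [H⁺]/K2 + [H⁺]²/(K1K2)) = 1 / (1 + 10^+2.90 + 10^+1.88)
   = 1 / (1 + 794.33 + 75.858) = 1/871.19 = 0.001148
[CO3²⁻] = α₂ × DIC = 0.001148 × 2.11 = 0.00242 mmol/L = 2.42 μmol/L

[CO3²⁻] = 2.42 μmol/L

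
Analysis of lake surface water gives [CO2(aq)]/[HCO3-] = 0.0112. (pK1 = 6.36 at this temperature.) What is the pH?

From K1 = [H⁺][HCO3-]/[CO2(aq)]:  pH = pK1 − log₁₀([CO2(aq)]/[HCO3-])
log₁₀(0.0112) = -1.951
pH = 6.36 − (-1.951) = 8.31

pH = 8.31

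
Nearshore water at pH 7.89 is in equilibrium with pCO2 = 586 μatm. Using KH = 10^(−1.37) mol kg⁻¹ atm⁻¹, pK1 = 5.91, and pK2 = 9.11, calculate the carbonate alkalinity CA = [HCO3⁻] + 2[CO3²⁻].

CA = 2.67 mmol/kg

[CO2*] = KH · pCO2 = 10^(−1.37) × 586×10^-6 = 2.500×10^-5 mol/kg
α₀ = 1/(1 + K1/[H⁺] + K1K2/[H⁺]²) = 1/(1 + 10^+1.98 + 10^+0.76) = 0.009780
DIC = [CO2*]/α₀ = 2.500×10^-5 / 0.009780 = 2.556 mmol/kg
CA = (α₁ + 2α₂)·DIC = (0.9339 + 2×0.05628) × 2.556 = 2.67 mmol/kg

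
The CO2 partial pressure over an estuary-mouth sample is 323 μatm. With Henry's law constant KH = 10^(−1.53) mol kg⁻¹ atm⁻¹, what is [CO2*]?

KH = 10^(−1.53) = 2.951×10^-2 mol kg⁻¹ atm⁻¹
[CO2*] = KH · pCO2 = 2.951×10^-2 × 323×10^-6 atm = 9.53×10^-6 mol/kg

[CO2*] = 9.53 μmol/kg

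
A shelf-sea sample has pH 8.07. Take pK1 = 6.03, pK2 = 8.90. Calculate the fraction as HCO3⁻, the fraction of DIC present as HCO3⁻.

α₁ = 1 / (1 + [H⁺]/K1 + K2/[H⁺]) = 1 / (1 + 10^-2.04 + 10^-0.83)
   = 1 / (1 + 0.0091201 + 0.14791) = 1/1.1570 = 0.8643

α₁ = 0.864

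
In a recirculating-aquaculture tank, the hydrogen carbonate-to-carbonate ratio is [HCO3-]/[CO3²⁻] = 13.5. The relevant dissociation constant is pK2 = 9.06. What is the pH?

pH = 7.93

From K2 = [H⁺][CO3²⁻]/[HCO3-]:  pH = pK2 − log₁₀([HCO3-]/[CO3²⁻])
log₁₀(13.5) = +1.130
pH = 9.06 − (+1.130) = 7.93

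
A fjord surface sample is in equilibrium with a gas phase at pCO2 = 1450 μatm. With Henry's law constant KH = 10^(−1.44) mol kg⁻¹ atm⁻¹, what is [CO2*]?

KH = 10^(−1.44) = 3.631×10^-2 mol kg⁻¹ atm⁻¹
[CO2*] = KH · pCO2 = 3.631×10^-2 × 1450×10^-6 atm = 5.26×10^-5 mol/kg

[CO2*] = 52.6 μmol/kg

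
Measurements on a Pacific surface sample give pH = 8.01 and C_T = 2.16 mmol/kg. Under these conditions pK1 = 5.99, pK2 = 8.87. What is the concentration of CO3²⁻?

[CO3²⁻] = 0.260 mmol/kg

α₂ = 1 / (1 + [H⁺]/K2 + [H⁺]²/(K1K2)) = 1 / (1 + 10^+0.86 + 10^-1.16)
   = 1 / (1 + 7.2444 + 0.069183) = 1/8.3135 = 0.1203
[CO3²⁻] = α₂ × DIC = 0.1203 × 2.16 = 0.260 mmol/kg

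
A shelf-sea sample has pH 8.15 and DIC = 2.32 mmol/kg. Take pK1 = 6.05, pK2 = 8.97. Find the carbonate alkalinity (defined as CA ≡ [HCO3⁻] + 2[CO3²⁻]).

CA = [HCO3⁻] + 2[CO3²⁻] = (α₁ + 2α₂)·DIC
At pH 8.15: [H⁺]/K1 = 10^-2.10 = 0.0079433, K2/[H⁺] = 10^-0.82 = 0.15136
α₁ = 1/(1 + 0.0079433 + 0.15136) = 1/1.1593 = 0.8626; α₂ = α₁·K2/[H⁺] = 0.1306
α₁ + 2α₂ = 1.1237
CA = 1.1237 × 2.32 = 2.61 mmol/kg

CA = 2.61 mmol/kg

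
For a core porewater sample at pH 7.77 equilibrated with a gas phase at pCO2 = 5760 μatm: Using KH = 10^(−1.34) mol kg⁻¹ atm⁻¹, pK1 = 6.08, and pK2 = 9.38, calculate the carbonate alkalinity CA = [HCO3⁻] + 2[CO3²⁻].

CA = 13.5 mmol/kg

[CO2*] = KH · pCO2 = 10^(−1.34) × 5760×10^-6 = 2.633×10^-4 mol/kg
α₀ = 1/(1 + K1/[H⁺] + K1K2/[H⁺]²) = 1/(1 + 10^+1.69 + 10^+0.08) = 0.01954
DIC = [CO2*]/α₀ = 2.633×10^-4 / 0.01954 = 13.47 mmol/kg
CA = (α₁ + 2α₂)·DIC = (0.9570 + 2×0.02349) × 13.47 = 13.5 mmol/kg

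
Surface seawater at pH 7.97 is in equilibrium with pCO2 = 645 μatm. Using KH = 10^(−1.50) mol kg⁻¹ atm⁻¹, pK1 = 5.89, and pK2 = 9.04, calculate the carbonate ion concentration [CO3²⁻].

[CO2*] = KH · pCO2 = 10^(−1.50) × 645×10^-6 = 2.040×10^-5 mol/kg
α₀ = 1/(1 + K1/[H⁺] + K1K2/[H⁺]²) = 1/(1 + 10^+2.08 + 10^+1.01) = 0.007607
DIC = [CO2*]/α₀ = 2.040×10^-5 / 0.007607 = 2.681 mmol/kg
[CO3²⁻] = α₂·DIC; α₂ = 0.07784, so [CO3²⁻] = 0.07784 × 2.681 = 0.209 mmol/kg

[CO3²⁻] = 0.209 mmol/kg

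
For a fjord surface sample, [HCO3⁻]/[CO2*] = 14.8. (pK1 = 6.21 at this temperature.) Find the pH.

pH = 7.38

From K1 = [H⁺][HCO3⁻]/[CO2*]:  pH = pK1 + log₁₀([HCO3⁻]/[CO2*])
log₁₀(14.8) = +1.170
pH = 6.21 + (+1.170) = 7.38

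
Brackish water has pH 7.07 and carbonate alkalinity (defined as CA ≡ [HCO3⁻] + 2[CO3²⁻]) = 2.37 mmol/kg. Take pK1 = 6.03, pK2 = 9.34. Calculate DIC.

DIC = 2.57 mmol/kg

CA = [HCO3⁻] + 2[CO3²⁻] = (α₁ + 2α₂)·DIC
At pH 7.07: [H⁺]/K1 = 10^-1.04 = 0.091201, K2/[H⁺] = 10^-2.27 = 0.0053703
α₁ = 1/(1 + 0.091201 + 0.0053703) = 1/1.0966 = 0.9119; α₂ = α₁·K2/[H⁺] = 0.004897
α₁ + 2α₂ = 0.9217
DIC = CA / (α₁ + 2α₂) = 2.37 / 0.9217 = 2.57 mmol/kg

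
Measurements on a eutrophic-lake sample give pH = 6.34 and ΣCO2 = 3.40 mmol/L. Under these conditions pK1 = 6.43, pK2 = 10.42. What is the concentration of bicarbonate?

[HCO3⁻] = 1.52 mmol/L

α₁ = 1 / (1 + [H⁺]/K1 + K2/[H⁺]) = 1 / (1 + 10^+0.09 + 10^-4.08)
   = 1 / (1 + 1.2303 + 8.3176×10^-5) = 1/2.2304 = 0.4484
[HCO3⁻] = α₁ × DIC = 0.4484 × 3.40 = 1.52 mmol/L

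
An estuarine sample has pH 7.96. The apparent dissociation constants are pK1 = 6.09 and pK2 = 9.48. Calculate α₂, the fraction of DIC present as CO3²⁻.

α₂ = 0.0289

α₂ = 1 / (1 + [H⁺]/K2 + [H⁺]²/(K1K2)) = 1 / (1 + 10^+1.52 + 10^-0.35)
   = 1 / (1 + 33.113 + 0.44668) = 1/34.560 = 0.02894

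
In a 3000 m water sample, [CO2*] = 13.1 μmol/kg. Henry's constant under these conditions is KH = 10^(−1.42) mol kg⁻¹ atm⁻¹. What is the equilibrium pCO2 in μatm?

KH = 10^(−1.42) = 3.802×10^-2 mol kg⁻¹ atm⁻¹
pCO2 = [CO2*]/KH = 13.1×10^-6 / 3.802×10^-2 = 3.45×10^-4 atm = 345 μatm

pCO2 = 345 μatm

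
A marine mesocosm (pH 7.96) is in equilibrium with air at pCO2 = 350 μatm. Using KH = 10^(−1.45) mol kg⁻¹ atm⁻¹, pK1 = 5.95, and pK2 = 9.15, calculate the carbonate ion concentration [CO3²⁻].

[CO2*] = KH · pCO2 = 10^(−1.45) × 350×10^-6 = 1.242×10^-5 mol/kg
α₀ = 1/(1 + K1/[H⁺] + K1K2/[H⁺]²) = 1/(1 + 10^+2.01 + 10^+0.82) = 0.009096
DIC = [CO2*]/α₀ = 1.242×10^-5 / 0.009096 = 1.365 mmol/kg
[CO3²⁻] = α₂·DIC; α₂ = 0.06010, so [CO3²⁻] = 0.06010 × 1.365 = 0.0820 mmol/kg

[CO3²⁻] = 0.0820 mmol/kg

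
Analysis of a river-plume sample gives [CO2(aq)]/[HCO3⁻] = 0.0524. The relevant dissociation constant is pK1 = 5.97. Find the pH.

pH = 7.25

From K1 = [H⁺][HCO3⁻]/[CO2(aq)]:  pH = pK1 − log₁₀([CO2(aq)]/[HCO3⁻])
log₁₀(0.0524) = -1.281
pH = 5.97 − (-1.281) = 7.25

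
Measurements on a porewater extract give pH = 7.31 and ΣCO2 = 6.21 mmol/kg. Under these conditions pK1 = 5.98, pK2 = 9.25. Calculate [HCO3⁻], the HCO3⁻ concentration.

α₁ = 1 / (1 + [H⁺]/K1 + K2/[H⁺]) = 1 / (1 + 10^-1.33 + 10^-1.94)
   = 1 / (1 + 0.046774 + 0.011482) = 1/1.0583 = 0.9450
[HCO3⁻] = α₁ × DIC = 0.9450 × 6.21 = 5.87 mmol/kg

[HCO3⁻] = 5.87 mmol/kg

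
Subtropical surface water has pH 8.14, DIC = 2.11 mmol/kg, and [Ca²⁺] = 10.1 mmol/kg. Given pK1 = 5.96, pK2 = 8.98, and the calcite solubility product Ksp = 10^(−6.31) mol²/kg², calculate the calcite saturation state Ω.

α₂ = 1 / (1 + [H⁺]/K2 + [H⁺]²/(K1K2)) = 1 / (1 + 10^+0.84 + 10^-1.34)
   = 1 / (1 + 6.9183 + 0.045709) = 1/7.9640 = 0.1256
[CO3²⁻] = α₂ × DIC = 0.1256 × 2.11 = 0.2649 mmol/kg
Ksp = 10^(−6.31) = 4.898×10^-7
Ω = [Ca²⁺][CO3²⁻]/Ksp = (10.1×10^-3)(2.649×10^-4) / 4.898×10^-7 = 5.46

Ω = 5.46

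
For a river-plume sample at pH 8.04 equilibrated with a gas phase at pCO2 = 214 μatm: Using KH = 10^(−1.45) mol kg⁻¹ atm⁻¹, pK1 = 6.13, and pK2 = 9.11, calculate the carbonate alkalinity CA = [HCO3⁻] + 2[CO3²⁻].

CA = 0.722 mmol/kg

[CO2*] = KH · pCO2 = 10^(−1.45) × 214×10^-6 = 7.593×10^-6 mol/kg
α₀ = 1/(1 + K1/[H⁺] + K1K2/[H⁺]²) = 1/(1 + 10^+1.91 + 10^+0.84) = 0.01121
DIC = [CO2*]/α₀ = 7.593×10^-6 / 0.01121 = 0.6773 mmol/kg
CA = (α₁ + 2α₂)·DIC = (0.9112 + 2×0.07756) × 0.6773 = 0.722 mmol/kg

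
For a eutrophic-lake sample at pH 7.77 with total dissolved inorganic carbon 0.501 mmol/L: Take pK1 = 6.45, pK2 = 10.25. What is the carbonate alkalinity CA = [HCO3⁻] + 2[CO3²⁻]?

CA = [HCO3⁻] + 2[CO3²⁻] = (α₁ + 2α₂)·DIC
At pH 7.77: [H⁺]/K1 = 10^-1.32 = 0.047863, K2/[H⁺] = 10^-2.48 = 0.0033113
α₁ = 1/(1 + 0.047863 + 0.0033113) = 1/1.0512 = 0.9513; α₂ = α₁·K2/[H⁺] = 0.003150
α₁ + 2α₂ = 0.9576
CA = 0.9576 × 0.501 = 0.480 mmol/L

CA = 0.480 mmol/L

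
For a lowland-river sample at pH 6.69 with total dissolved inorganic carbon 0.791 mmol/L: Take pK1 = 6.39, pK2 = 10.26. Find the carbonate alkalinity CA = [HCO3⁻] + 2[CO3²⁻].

CA = 0.527 mmol/L

CA = [HCO3⁻] + 2[CO3²⁻] = (α₁ + 2α₂)·DIC
At pH 6.69: [H⁺]/K1 = 10^-0.30 = 0.50119, K2/[H⁺] = 10^-3.57 = 0.00026915
α₁ = 1/(1 + 0.50119 + 0.00026915) = 1/1.5015 = 0.6660; α₂ = α₁·K2/[H⁺] = 0.0001793
α₁ + 2α₂ = 0.6664
CA = 0.6664 × 0.791 = 0.527 mmol/L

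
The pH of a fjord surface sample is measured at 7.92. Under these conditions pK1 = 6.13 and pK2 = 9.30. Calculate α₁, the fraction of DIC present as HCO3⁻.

α₁ = 1 / (1 + [H⁺]/K1 + K2/[H⁺]) = 1 / (1 + 10^-1.79 + 10^-1.38)
   = 1 / (1 + 0.016218 + 0.041687) = 1/1.0579 = 0.9453

α₁ = 0.945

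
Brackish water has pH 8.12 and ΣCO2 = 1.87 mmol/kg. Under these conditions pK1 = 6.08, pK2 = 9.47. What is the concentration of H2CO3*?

α₀ = 1 / (1 + K1/[H⁺] + K1K2/[H⁺]²) = 1 / (1 + 10^+2.04 + 10^+0.69)
   = 1 / (1 + 109.65 + 4.8978) = 1/115.55 = 0.008655
[CO2*] = α₀ × DIC = 0.008655 × 1.87 = 0.0162 mmol/kg = 16.2 μmol/kg

[CO2*] = 16.2 μmol/kg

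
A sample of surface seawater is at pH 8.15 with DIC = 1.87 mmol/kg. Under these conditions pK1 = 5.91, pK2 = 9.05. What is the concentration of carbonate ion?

[CO3²⁻] = 0.208 mmol/kg

α₂ = 1 / (1 + [H⁺]/K2 + [H⁺]²/(K1K2)) = 1 / (1 + 10^+0.90 + 10^-1.34)
   = 1 / (1 + 7.9433 + 0.045709) = 1/8.9890 = 0.1112
[CO3²⁻] = α₂ × DIC = 0.1112 × 1.87 = 0.208 mmol/kg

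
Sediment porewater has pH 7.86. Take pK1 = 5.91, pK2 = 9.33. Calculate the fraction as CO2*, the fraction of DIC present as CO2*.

α₀ = 1 / (1 + K1/[H⁺] + K1K2/[H⁺]²) = 1 / (1 + 10^+1.95 + 10^+0.48)
   = 1 / (1 + 89.125 + 3.0200) = 1/93.145 = 0.01074

α₀ = 0.0107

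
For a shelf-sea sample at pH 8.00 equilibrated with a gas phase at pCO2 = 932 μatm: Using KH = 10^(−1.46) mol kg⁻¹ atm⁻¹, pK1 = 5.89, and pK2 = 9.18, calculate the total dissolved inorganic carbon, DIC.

DIC = 4.47 mmol/kg

[CO2*] = KH · pCO2 = 10^(−1.46) × 932×10^-6 = 3.232×10^-5 mol/kg
α₀ = 1/(1 + K1/[H⁺] + K1K2/[H⁺]²) = 1/(1 + 10^+2.11 + 10^+0.93) = 0.007229
DIC = [CO2*]/α₀ = 3.232×10^-5 / 0.007229 = 4.47 mmol/kg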